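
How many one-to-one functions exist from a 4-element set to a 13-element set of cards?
P(13,4) = 13!/(13-4)! = 17160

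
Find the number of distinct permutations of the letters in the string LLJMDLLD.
8! / (2! × 4! × 1! × 1!) = 840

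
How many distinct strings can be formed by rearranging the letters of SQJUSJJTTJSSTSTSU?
17! / (4! × 2! × 6! × 4! × 1!) = 428828400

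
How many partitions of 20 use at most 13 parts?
By conjugation, equals partitions of 20 into parts ≤ 13. Let r_j(i) = number of partitions of i into parts ≤ j, for i = 0..20. r_1(i) = 1 for all i; r_j(i) = r_{j-1}(i) + r_j(i-j). Rows j = 2..13: ≤2: 1 1 2 2 3 3 4 4 5 5 6 6 7 7 8 8 9 9 10 10 11; ≤3: 1 1 2 3 4 5 7 8 10 12 14 16 19 21 24 27 30 33 37 40 44; ≤4: 1 1 2 3 5 6 9 11 15 18 23 27 34 39 47 54 64 72 84 94 108; ≤5: 1 1 2 3 5 7 10 13 18 23 30 37 47 57 70 84 101 119 141 164 192; ≤6: 1 1 2 3 5 7 11 14 20 26 35 44 58 71 90 110 136 163 199 235 282; ≤7: 1 1 2 3 5 7 11 15 21 28 38 49 65 82 105 131 164 201 248 300 364; ≤8: 1 1 2 3 5 7 11 15 22 29 40 52 70 89 116 146 186 230 288 352 434; ≤9: 1 1 2 3 5 7 11 15 22 30 41 54 73 94 123 157 201 252 318 393 488; ≤10: 1 1 2 3 5 7 11 15 22 30 42 55 75 97 128 164 212 267 340 423 530; ≤11: 1 1 2 3 5 7 11 15 22 30 42 56 76 99 131 169 219 278 355 445 560; ≤12: 1 1 2 3 5 7 11 15 22 30 42 56 77 100 133 172 224 285 366 460 582; ≤13: 1 1 2 3 5 7 11 15 22 30 42 56 77 101 134 174 227 290 373 471 597. r_13(20) = 597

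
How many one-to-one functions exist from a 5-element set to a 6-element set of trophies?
P(6,5) = 6!/(6-5)! = 720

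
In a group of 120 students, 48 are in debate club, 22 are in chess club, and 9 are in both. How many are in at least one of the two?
|A∪B| = |A| + |B| - |A∩B| = 48 + 22 - 9 = 61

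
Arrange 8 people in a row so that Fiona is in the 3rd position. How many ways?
Fix one position: (8-1)! = 5040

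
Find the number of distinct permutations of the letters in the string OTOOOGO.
7! / (1! × 5! × 1!) = 42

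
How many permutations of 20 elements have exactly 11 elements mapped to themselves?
Choose the 11 fixed points C(20,11) = 167960, derange the rest: !9 = Σ_{j=0}^{9} (-1)^j·9!/j! = 362880 - 362880 + 181440 - 60480 + 15120 - 3024 + 504 - 72 + 9 - 1 = 133496. Product = 167960 × 133496 = 22421988160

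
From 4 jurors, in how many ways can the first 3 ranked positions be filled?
P(4,3) = 4!/(4-3)! = 24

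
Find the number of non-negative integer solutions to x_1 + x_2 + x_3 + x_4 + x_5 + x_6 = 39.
C(39+6-1, 6-1) = C(44, 5) = 1086008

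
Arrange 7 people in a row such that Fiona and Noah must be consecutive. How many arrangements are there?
Treat the 2 as one block: (7-2+1)! × 2! = 720 × 2 = 1440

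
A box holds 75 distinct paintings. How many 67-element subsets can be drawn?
C(75,67) = 75!/(67!×8!) = 16871053725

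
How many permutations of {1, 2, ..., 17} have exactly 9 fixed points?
Choose the 9 fixed points C(17,9) = 24310, derange the rest: !8 = Σ_{j=0}^{8} (-1)^j·8!/j! = 40320 - 40320 + 20160 - 6720 + 1680 - 336 + 56 - 8 + 1 = 14833. Product = 24310 × 14833 = 360590230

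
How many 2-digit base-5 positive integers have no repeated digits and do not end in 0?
Last digit: 4 nonzero choices. First digit: 3 (nonzero, ≠last). Middle 0: P(3,0) = 1. Total = 12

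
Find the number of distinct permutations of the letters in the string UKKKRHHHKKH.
11! / (1! × 5! × 4! × 1!) = 13860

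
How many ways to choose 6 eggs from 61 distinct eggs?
C(61,6) = 61!/(6!×55!) = 55525372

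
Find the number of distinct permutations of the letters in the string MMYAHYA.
7! / (2! × 2! × 1! × 2!) = 630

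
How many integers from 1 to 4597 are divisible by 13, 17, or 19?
⌊4597/13⌋+⌊4597/17⌋+⌊4597/19⌋ - ⌊4597/221⌋-⌊4597/247⌋-⌊4597/323⌋ + ⌊4597/4199⌋ = 353+270+241 - 20-18-14 + 1 = 813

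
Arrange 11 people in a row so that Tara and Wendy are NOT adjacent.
Total - adjacent = 11! - (11-1)!×2 = 39916800 - 7257600 = 32659200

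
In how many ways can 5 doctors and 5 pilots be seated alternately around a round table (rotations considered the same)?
Fix one of the doctors: (5-1)! ways for the remaining doctors, × 5! ways for the pilots = 24 × 120 = 2880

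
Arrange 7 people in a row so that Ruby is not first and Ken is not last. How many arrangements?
By inclusion-exclusion: 7! - 2×(7-1)! + (7-2)! = 5040 - 1440 + 120 = 3720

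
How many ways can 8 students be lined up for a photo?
8! = 40320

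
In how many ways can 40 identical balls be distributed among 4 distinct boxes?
C(40+4-1, 4-1) = C(43, 3) = 12341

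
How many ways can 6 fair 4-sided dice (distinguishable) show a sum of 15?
Coefficient of x^15 in (x + x² + ... + x^4)^6. By inclusion-exclusion on dice exceeding 4: Σ_j (-1)^j C(6,j)·C(15-1-4j, 5) = C(6,0)·C(14,5) - C(6,1)·C(10,5) + C(6,2)·C(6,5) = 1·2002 - 6·252 + 15·6 = 580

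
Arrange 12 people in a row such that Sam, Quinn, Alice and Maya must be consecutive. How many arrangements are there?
Treat the 4 as one block: (12-4+1)! × 4! = 362880 × 24 = 8709120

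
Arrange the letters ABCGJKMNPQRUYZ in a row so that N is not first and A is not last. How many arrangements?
By inclusion-exclusion: 14! - 2×(14-1)! + (14-2)! = 87178291200 - 12454041600 + 479001600 = 75203251200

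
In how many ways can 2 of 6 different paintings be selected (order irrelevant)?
C(6,2) = 6!/(2!×4!) = 15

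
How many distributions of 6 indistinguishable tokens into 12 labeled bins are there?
C(6+12-1, 12-1) = C(17, 11) = 12376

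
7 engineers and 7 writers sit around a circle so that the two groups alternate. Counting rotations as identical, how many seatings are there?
Fix one of the engineers: (7-1)! ways for the remaining engineers, × 7! ways for the writers = 720 × 5040 = 3628800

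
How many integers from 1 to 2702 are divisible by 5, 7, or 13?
⌊2702/5⌋+⌊2702/7⌋+⌊2702/13⌋ - ⌊2702/35⌋-⌊2702/65⌋-⌊2702/91⌋ + ⌊2702/455⌋ = 540+386+207 - 77-41-29 + 5 = 991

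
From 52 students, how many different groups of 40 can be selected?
C(52,40) = 52!/(40!×12!) = 206379406870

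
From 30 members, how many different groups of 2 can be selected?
C(30,2) = 30!/(2!×28!) = 435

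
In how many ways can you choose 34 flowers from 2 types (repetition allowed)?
C(34+2-1, 2-1) = C(35, 1) = 35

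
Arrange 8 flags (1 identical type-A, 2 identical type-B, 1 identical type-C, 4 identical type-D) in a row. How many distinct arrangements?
8! / (1! × 2! × 1! × 4!) = 840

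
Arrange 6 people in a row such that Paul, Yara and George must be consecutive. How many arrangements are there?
Treat the 3 as one block: (6-3+1)! × 3! = 24 × 6 = 144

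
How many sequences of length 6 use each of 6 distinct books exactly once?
6! = 720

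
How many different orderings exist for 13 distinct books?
13! = 6227020800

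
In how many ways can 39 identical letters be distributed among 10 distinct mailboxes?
C(39+10-1, 10-1) = C(48, 9) = 1677106640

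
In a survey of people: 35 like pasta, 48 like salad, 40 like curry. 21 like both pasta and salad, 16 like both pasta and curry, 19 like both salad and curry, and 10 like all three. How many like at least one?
|A∪B∪C| = 35+48+40-21-16-19+10 = 77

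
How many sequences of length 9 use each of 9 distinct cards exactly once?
9! = 362880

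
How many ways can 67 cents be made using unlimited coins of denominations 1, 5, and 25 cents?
Coefficient of x^67 in 1/(1-x^1) · 1/(1-x^5) · 1/(1-x^25). Case on j = number of 25-cent coins (j = 0..2); remainder r = 67 - 25j is made from {1,5} in ⌊r/5⌋+1 ways. r = 67, 42, 17 → 14 + 9 + 4 = 27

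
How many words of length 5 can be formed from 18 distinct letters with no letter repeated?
P(18,5) = 18!/(18-5)! = 1028160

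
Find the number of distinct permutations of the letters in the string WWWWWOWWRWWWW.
13! / (1! × 11! × 1!) = 156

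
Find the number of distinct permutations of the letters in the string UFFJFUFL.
8! / (2! × 4! × 1! × 1!) = 840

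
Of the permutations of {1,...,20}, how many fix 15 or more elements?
Exactly j fixed points: C(20,j)·!(20-j); sum over j ≥ 15 (derangement numbers via !m = (m-1)·(!(m-1) + !(m-2)): !0..!5 = 1, 0, 1, 2, 9, 44). Σ_{j=15}^{20} C(20,j)·!(20-j) = C(20,15)·!5 + C(20,16)·!4 + C(20,17)·!3 + C(20,18)·!2 + C(20,19)·!1 + C(20,20)·!0 = 15504·44 + 4845·9 + 1140·2 + 190·1 + 20·0 + 1·1 = 728252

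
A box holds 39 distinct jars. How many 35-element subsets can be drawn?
C(39,35) = 39!/(35!×4!) = 82251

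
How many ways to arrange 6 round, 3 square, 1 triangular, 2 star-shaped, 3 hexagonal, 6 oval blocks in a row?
21! / (6! × 3! × 1! × 2! × 3! × 6!) = 1368820252800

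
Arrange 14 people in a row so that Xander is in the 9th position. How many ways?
Fix one position: (14-1)! = 6227020800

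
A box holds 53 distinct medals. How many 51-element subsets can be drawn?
C(53,51) = 53!/(51!×2!) = 1378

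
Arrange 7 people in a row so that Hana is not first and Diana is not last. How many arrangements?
By inclusion-exclusion: 7! - 2×(7-1)! + (7-2)! = 5040 - 1440 + 120 = 3720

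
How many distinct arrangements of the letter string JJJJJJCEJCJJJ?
13! / (2! × 1! × 10!) = 858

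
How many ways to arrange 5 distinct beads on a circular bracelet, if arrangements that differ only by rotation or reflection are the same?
(5-1)!/2 = 24/2 = 12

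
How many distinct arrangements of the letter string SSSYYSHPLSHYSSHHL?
17! / (1! × 3! × 2! × 4! × 7!) = 245044800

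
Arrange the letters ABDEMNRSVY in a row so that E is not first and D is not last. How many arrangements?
By inclusion-exclusion: 10! - 2×(10-1)! + (10-2)! = 3628800 - 725760 + 40320 = 2943360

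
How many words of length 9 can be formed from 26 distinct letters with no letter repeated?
P(26,9) = 26!/(26-9)! = 1133836704000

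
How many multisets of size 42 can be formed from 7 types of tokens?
C(42+7-1, 7-1) = C(48, 6) = 12271512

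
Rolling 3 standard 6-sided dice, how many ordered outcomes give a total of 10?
Coefficient of x^10 in (x + x² + ... + x^6)^3. By inclusion-exclusion on dice exceeding 6: Σ_j (-1)^j C(3,j)·C(10-1-6j, 2) = C(3,0)·C(9,2) - C(3,1)·C(3,2) = 1·36 - 3·3 = 27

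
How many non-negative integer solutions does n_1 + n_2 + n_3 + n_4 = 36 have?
C(36+4-1, 4-1) = C(39, 3) = 9139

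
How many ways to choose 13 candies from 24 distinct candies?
C(24,13) = 24!/(13!×11!) = 2496144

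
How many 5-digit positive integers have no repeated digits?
First digit: 9 choices (nonzero). Then descending: 9 × 9 × 8 × 7 × 6 = 27216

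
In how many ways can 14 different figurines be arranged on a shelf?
14! = 87178291200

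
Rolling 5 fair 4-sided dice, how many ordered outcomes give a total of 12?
Coefficient of x^12 in (x + x² + ... + x^4)^5. By inclusion-exclusion on dice exceeding 4: Σ_j (-1)^j C(5,j)·C(12-1-4j, 4) = C(5,0)·C(11,4) - C(5,1)·C(7,4) = 1·330 - 5·35 = 155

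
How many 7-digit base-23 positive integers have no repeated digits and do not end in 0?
Last digit: 22 nonzero choices. First digit: 21 (nonzero, ≠last). Middle 5: P(21,5) = 2441880. Total = 1128148560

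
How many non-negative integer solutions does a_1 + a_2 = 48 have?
C(48+2-1, 2-1) = C(49, 1) = 49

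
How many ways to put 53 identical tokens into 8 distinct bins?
C(53+8-1, 8-1) = C(60, 7) = 386206920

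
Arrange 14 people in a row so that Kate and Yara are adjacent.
Treat as block: (14-1)! × 2! = 6227020800 × 2 = 12454041600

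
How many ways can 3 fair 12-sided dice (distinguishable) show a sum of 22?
Coefficient of x^22 in (x + x² + ... + x^12)^3. By inclusion-exclusion on dice exceeding 12: Σ_j (-1)^j C(3,j)·C(22-1-12j, 2) = C(3,0)·C(21,2) - C(3,1)·C(9,2) = 1·210 - 3·36 = 102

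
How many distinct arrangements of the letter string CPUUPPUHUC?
10! / (2! × 3! × 4! × 1!) = 12600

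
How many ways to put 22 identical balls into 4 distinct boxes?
C(22+4-1, 4-1) = C(25, 3) = 2300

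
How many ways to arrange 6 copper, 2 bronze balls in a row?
8! / (6! × 2!) = 28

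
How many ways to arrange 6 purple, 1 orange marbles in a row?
7! / (6! × 1!) = 7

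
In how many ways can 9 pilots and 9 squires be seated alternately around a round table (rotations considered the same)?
Fix one of the pilots: (9-1)! ways for the remaining pilots, × 9! ways for the squires = 40320 × 362880 = 14631321600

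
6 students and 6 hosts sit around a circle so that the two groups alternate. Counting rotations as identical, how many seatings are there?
Fix one of the students: (6-1)! ways for the remaining students, × 6! ways for the hosts = 120 × 720 = 86400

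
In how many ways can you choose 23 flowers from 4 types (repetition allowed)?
C(23+4-1, 4-1) = C(26, 3) = 2600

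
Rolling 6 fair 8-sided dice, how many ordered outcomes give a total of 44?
Coefficient of x^44 in (x + x² + ... + x^8)^6. By inclusion-exclusion on dice exceeding 8: Σ_j (-1)^j C(6,j)·C(44-1-8j, 5) = C(6,0)·C(43,5) - C(6,1)·C(35,5) + C(6,2)·C(27,5) - C(6,3)·C(19,5) + C(6,4)·C(11,5) = 1·962598 - 6·324632 + 15·80730 - 20·11628 + 15·462 = 126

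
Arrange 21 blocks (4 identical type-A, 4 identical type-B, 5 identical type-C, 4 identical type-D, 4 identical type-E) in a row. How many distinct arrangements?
21! / (4! × 4! × 5! × 4! × 4!) = 1283268987000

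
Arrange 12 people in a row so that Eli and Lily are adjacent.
Treat as block: (12-1)! × 2! = 39916800 × 2 = 79833600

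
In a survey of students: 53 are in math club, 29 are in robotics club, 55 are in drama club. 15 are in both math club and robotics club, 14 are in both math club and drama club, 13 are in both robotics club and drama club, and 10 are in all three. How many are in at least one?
|A∪B∪C| = 53+29+55-15-14-13+10 = 105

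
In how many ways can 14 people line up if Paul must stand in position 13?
Fix one position: (14-1)! = 6227020800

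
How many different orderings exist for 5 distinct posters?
5! = 120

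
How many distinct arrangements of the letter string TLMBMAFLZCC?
11! / (2! × 1! × 1! × 1! × 2! × 1! × 1! × 2!) = 4989600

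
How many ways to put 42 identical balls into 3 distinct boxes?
C(42+3-1, 3-1) = C(44, 2) = 946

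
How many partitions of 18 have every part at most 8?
Let r_j(i) = number of partitions of i into parts ≤ j, for i = 0..18. r_1(i) = 1 for all i; r_j(i) = r_{j-1}(i) + r_j(i-j). Rows j = 2..8: ≤2: 1 1 2 2 3 3 4 4 5 5 6 6 7 7 8 8 9 9 10; ≤3: 1 1 2 3 4 5 7 8 10 12 14 16 19 21 24 27 30 33 37; ≤4: 1 1 2 3 5 6 9 11 15 18 23 27 34 39 47 54 64 72 84; ≤5: 1 1 2 3 5 7 10 13 18 23 30 37 47 57 70 84 101 119 141; ≤6: 1 1 2 3 5 7 11 14 20 26 35 44 58 71 90 110 136 163 199; ≤7: 1 1 2 3 5 7 11 15 21 28 38 49 65 82 105 131 164 201 248; ≤8: 1 1 2 3 5 7 11 15 22 29 40 52 70 89 116 146 186 230 288. r_8(18) = 288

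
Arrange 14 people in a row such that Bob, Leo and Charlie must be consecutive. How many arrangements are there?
Treat the 3 as one block: (14-3+1)! × 3! = 479001600 × 6 = 2874009600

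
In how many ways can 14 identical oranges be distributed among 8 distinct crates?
C(14+8-1, 8-1) = C(21, 7) = 116280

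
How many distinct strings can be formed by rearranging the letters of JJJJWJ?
6! / (1! × 5!) = 6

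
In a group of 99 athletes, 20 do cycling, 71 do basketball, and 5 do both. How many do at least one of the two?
|A∪B| = |A| + |B| - |A∩B| = 20 + 71 - 5 = 86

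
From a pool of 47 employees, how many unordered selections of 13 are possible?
C(47,13) = 47!/(13!×34!) = 140676848445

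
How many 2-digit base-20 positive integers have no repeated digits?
First digit: 19 choices (nonzero). Then descending: 19 × 19 = 361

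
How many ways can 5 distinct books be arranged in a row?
5! = 120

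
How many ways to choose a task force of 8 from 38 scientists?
C(38,8) = 38!/(8!×30!) = 48903492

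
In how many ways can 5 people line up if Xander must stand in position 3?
Fix one position: (5-1)! = 24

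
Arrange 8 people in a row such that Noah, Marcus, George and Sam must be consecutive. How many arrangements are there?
Treat the 4 as one block: (8-4+1)! × 4! = 120 × 24 = 2880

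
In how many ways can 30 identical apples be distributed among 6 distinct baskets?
C(30+6-1, 6-1) = C(35, 5) = 324632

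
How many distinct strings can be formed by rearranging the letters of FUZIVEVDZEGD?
12! / (1! × 1! × 1! × 2! × 2! × 2! × 2! × 1!) = 29937600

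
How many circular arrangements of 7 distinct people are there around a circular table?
Circular: fix one position, arrange the rest. (7-1)! = 720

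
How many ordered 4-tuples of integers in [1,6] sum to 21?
Coefficient of x^21 in (x + x² + ... + x^6)^4. By inclusion-exclusion on dice exceeding 6: Σ_j (-1)^j C(4,j)·C(21-1-6j, 3) = C(4,0)·C(20,3) - C(4,1)·C(14,3) + C(4,2)·C(8,3) = 1·1140 - 4·364 + 6·56 = 20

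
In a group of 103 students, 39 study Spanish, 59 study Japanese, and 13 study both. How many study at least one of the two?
|A∪B| = |A| + |B| - |A∩B| = 39 + 59 - 13 = 85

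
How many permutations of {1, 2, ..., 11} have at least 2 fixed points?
Exactly j fixed points: C(11,j)·!(11-j); sum over j ≥ 2 (derangement numbers via !m = (m-1)·(!(m-1) + !(m-2)): !0..!9 = 1, 0, 1, 2, 9, 44, 265, 1854, 14833, 133496). Σ_{j=2}^{11} C(11,j)·!(11-j) = C(11,2)·!9 + C(11,3)·!8 + C(11,4)·!7 + C(11,5)·!6 + C(11,6)·!5 + C(11,7)·!4 + C(11,8)·!3 + C(11,9)·!2 + C(11,10)·!1 + C(11,11)·!0 = 55·133496 + 165·14833 + 330·1854 + 462·265 + 462·44 + 330·9 + 165·2 + 55·1 + 11·0 + 1·1 = 10547659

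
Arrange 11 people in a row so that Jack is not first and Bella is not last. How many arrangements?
By inclusion-exclusion: 11! - 2×(11-1)! + (11-2)! = 39916800 - 7257600 + 362880 = 33022080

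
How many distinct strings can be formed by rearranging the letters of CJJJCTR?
7! / (2! × 1! × 3! × 1!) = 420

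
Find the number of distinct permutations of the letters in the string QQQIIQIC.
8! / (4! × 3! × 1!) = 280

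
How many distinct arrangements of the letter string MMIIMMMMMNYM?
12! / (1! × 8! × 1! × 2!) = 5940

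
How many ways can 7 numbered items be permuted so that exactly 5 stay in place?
Choose the 5 fixed points C(7,5) = 21, derange the rest: !2 = Σ_{j=0}^{2} (-1)^j·2!/j! = 2 - 2 + 1 = 1. Product = 21 × 1 = 21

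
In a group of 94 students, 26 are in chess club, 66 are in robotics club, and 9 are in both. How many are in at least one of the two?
|A∪B| = |A| + |B| - |A∩B| = 26 + 66 - 9 = 83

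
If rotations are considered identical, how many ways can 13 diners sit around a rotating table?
Circular: fix one position, arrange the rest. (13-1)! = 479001600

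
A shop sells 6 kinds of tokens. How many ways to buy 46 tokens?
C(46+6-1, 6-1) = C(51, 5) = 2349060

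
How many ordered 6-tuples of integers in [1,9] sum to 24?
Coefficient of x^24 in (x + x² + ... + x^9)^6. By inclusion-exclusion on dice exceeding 9: Σ_j (-1)^j C(6,j)·C(24-1-9j, 5) = C(6,0)·C(23,5) - C(6,1)·C(14,5) + C(6,2)·C(5,5) = 1·33649 - 6·2002 + 15·1 = 21652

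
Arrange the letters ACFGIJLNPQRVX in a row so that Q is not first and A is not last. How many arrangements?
By inclusion-exclusion: 13! - 2×(13-1)! + (13-2)! = 6227020800 - 958003200 + 39916800 = 5308934400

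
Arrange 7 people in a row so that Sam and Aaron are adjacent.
Treat as block: (7-1)! × 2! = 720 × 2 = 1440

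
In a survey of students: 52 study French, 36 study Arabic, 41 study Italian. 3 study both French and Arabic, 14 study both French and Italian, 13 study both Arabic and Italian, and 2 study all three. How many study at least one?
|A∪B∪C| = 52+36+41-3-14-13+2 = 101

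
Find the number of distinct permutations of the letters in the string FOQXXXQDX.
9! / (1! × 2! × 1! × 1! × 4!) = 7560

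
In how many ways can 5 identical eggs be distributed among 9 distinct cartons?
C(5+9-1, 9-1) = C(13, 8) = 1287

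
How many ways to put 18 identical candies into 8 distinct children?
C(18+8-1, 8-1) = C(25, 7) = 480700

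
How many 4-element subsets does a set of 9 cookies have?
C(9,4) = 9!/(4!×5!) = 126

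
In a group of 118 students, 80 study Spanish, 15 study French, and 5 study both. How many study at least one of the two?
|A∪B| = |A| + |B| - |A∩B| = 80 + 15 - 5 = 90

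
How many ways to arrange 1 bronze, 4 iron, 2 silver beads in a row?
7! / (1! × 4! × 2!) = 105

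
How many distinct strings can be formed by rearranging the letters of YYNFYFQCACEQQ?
13! / (3! × 1! × 2! × 1! × 3! × 1! × 2!) = 43243200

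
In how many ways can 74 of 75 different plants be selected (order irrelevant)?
C(75,74) = 75!/(74!×1!) = 75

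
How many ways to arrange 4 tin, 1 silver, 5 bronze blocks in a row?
10! / (4! × 1! × 5!) = 1260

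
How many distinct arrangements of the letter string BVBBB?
5! / (1! × 4!) = 5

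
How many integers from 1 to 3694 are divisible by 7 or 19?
⌊3694/7⌋ + ⌊3694/19⌋ - ⌊3694/133⌋ = 527 + 194 - 27 = 694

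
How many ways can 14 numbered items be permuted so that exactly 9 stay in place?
Choose the 9 fixed points C(14,9) = 2002, derange the rest: !5 = Σ_{j=0}^{5} (-1)^j·5!/j! = 120 - 120 + 60 - 20 + 5 - 1 = 44. Product = 2002 × 44 = 88088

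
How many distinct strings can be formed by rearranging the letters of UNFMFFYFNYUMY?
13! / (2! × 4! × 3! × 2! × 2!) = 5405400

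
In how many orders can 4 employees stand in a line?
4! = 24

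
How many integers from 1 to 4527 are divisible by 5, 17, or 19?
⌊4527/5⌋+⌊4527/17⌋+⌊4527/19⌋ - ⌊4527/85⌋-⌊4527/95⌋-⌊4527/323⌋ + ⌊4527/1615⌋ = 905+266+238 - 53-47-14 + 2 = 1297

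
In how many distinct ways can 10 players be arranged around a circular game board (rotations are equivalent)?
Circular: fix one position, arrange the rest. (10-1)! = 362880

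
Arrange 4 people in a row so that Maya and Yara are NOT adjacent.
Total - adjacent = 4! - (4-1)!×2 = 24 - 12 = 12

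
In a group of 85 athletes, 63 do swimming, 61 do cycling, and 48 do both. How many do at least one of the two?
|A∪B| = |A| + |B| - |A∩B| = 63 + 61 - 48 = 76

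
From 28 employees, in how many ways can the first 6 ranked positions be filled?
P(28,6) = 28!/(28-6)! = 271252800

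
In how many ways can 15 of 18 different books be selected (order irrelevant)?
C(18,15) = 18!/(15!×3!) = 816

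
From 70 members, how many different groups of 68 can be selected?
C(70,68) = 70!/(68!×2!) = 2415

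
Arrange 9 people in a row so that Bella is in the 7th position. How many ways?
Fix one position: (9-1)! = 40320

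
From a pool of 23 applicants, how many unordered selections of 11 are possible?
C(23,11) = 23!/(11!×12!) = 1352078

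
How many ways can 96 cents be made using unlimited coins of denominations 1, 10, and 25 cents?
Coefficient of x^96 in 1/(1-x^1) · 1/(1-x^10) · 1/(1-x^25). Case on j = number of 25-cent coins (j = 0..3); remainder r = 96 - 25j is made from {1,10} in ⌊r/10⌋+1 ways. r = 96, 71, 46, 21 → 10 + 8 + 5 + 3 = 26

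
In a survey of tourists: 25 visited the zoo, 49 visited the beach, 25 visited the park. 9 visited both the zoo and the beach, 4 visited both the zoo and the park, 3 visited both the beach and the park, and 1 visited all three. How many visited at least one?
|A∪B∪C| = 25+49+25-9-4-3+1 = 84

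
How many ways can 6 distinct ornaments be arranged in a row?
6! = 720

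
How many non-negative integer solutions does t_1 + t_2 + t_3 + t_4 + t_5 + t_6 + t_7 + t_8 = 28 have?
C(28+8-1, 8-1) = C(35, 7) = 6724520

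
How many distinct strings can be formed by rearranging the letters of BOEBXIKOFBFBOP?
14! / (1! × 1! × 1! × 4! × 2! × 1! × 3! × 1!) = 302702400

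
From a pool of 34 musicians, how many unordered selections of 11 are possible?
C(34,11) = 34!/(11!×23!) = 286097760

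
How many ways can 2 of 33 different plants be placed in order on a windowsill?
P(33,2) = 33!/(33-2)! = 1056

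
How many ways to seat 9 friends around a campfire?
Circular: fix one position, arrange the rest. (9-1)! = 40320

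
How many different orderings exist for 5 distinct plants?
5! = 120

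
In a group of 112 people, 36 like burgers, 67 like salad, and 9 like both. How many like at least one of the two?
|A∪B| = |A| + |B| - |A∩B| = 36 + 67 - 9 = 94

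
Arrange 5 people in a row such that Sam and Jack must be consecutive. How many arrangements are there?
Treat the 2 as one block: (5-2+1)! × 2! = 24 × 2 = 48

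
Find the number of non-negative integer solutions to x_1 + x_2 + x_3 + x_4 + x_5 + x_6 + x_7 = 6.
C(6+7-1, 7-1) = C(12, 6) = 924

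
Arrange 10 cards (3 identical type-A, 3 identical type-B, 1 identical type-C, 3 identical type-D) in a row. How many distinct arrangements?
10! / (3! × 3! × 1! × 3!) = 16800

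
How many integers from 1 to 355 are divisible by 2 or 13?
⌊355/2⌋ + ⌊355/13⌋ - ⌊355/26⌋ = 177 + 27 - 13 = 191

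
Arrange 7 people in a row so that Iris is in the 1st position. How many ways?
Fix one position: (7-1)! = 720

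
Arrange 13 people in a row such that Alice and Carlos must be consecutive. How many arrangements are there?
Treat the 2 as one block: (13-2+1)! × 2! = 479001600 × 2 = 958003200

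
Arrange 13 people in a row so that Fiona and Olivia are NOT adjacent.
Total - adjacent = 13! - (13-1)!×2 = 6227020800 - 958003200 = 5269017600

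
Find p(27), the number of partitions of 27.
Pentagonal recurrence p(n) = p(n-1) + p(n-2) - p(n-5) - p(n-7) + p(n-12) + p(n-15) - ... gives p(0..26) = 1, 1, 2, 3, 5, 7, 11, 15, 22, 30, 42, 56, 77, 101, 135, 176, 231, 297, 385, 490, 627, 792, 1002, 1255, 1575, 1958, 2436. p(27) = p(26) + p(25) - p(22) - p(20) + p(15) + p(12) - p(5) - p(1) = 2436 + 1958 - 1002 - 627 + 176 + 77 - 7 - 1 = 3010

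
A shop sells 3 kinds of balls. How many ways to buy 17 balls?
C(17+3-1, 3-1) = C(19, 2) = 171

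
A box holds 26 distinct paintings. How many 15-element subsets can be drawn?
C(26,15) = 26!/(15!×11!) = 7726160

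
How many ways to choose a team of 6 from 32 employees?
C(32,6) = 32!/(6!×26!) = 906192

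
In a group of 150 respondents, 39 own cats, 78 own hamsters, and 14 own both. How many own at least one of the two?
|A∪B| = |A| + |B| - |A∩B| = 39 + 78 - 14 = 103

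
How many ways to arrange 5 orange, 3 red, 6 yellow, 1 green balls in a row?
15! / (5! × 3! × 6! × 1!) = 2522520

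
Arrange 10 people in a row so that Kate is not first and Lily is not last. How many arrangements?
By inclusion-exclusion: 10! - 2×(10-1)! + (10-2)! = 3628800 - 725760 + 40320 = 2943360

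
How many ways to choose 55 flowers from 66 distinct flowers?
C(66,55) = 66!/(55!×11!) = 1074082795968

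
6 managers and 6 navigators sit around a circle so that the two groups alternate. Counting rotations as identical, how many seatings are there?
Fix one of the managers: (6-1)! ways for the remaining managers, × 6! ways for the navigators = 120 × 720 = 86400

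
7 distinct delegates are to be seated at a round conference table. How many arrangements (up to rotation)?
Circular: fix one position, arrange the rest. (7-1)! = 720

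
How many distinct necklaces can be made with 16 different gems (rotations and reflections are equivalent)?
(16-1)!/2 = 1307674368000/2 = 653837184000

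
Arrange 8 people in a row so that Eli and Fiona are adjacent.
Treat as block: (8-1)! × 2! = 5040 × 2 = 10080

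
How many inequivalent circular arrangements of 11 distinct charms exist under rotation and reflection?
(11-1)!/2 = 3628800/2 = 1814400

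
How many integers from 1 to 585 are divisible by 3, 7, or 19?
⌊585/3⌋+⌊585/7⌋+⌊585/19⌋ - ⌊585/21⌋-⌊585/57⌋-⌊585/133⌋ + ⌊585/399⌋ = 195+83+30 - 27-10-4 + 1 = 268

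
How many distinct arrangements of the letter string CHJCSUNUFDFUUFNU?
16! / (1! × 1! × 2! × 3! × 2! × 5! × 1! × 1!) = 7264857600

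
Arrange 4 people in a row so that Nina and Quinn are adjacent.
Treat as block: (4-1)! × 2! = 6 × 2 = 12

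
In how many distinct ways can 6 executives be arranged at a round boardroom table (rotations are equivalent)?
Circular: fix one position, arrange the rest. (6-1)! = 120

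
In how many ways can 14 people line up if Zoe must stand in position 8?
Fix one position: (14-1)! = 6227020800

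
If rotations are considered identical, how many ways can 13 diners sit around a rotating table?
Circular: fix one position, arrange the rest. (13-1)! = 479001600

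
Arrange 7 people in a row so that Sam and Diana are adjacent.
Treat as block: (7-1)! × 2! = 720 × 2 = 1440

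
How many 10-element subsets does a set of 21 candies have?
C(21,10) = 21!/(10!×11!) = 352716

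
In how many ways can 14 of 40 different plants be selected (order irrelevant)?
C(40,14) = 40!/(14!×26!) = 23206929840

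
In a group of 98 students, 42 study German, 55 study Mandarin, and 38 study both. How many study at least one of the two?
|A∪B| = |A| + |B| - |A∩B| = 42 + 55 - 38 = 59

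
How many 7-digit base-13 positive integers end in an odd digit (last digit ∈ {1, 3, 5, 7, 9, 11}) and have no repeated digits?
Last∈{1,3,5,7,9,11}. Last=0: 0. Last nonzero: 6×11×P(11,5) = 3659040. Total = 3659040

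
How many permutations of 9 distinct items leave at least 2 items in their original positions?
Exactly j fixed points: C(9,j)·!(9-j); sum over j ≥ 2 (derangement numbers via !m = (m-1)·(!(m-1) + !(m-2)): !0..!7 = 1, 0, 1, 2, 9, 44, 265, 1854). Σ_{j=2}^{9} C(9,j)·!(9-j) = C(9,2)·!7 + C(9,3)·!6 + C(9,4)·!5 + C(9,5)·!4 + C(9,6)·!3 + C(9,7)·!2 + C(9,8)·!1 + C(9,9)·!0 = 36·1854 + 84·265 + 126·44 + 126·9 + 84·2 + 36·1 + 9·0 + 1·1 = 95887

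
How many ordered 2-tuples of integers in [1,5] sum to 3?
Coefficient of x^3 in (x + x² + ... + x^5)^2. By inclusion-exclusion on dice exceeding 5: Σ_j (-1)^j C(2,j)·C(3-1-5j, 1) = C(2,0)·C(2,1) = 1·2 = 2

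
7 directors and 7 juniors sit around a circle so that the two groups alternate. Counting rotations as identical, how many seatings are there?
Fix one of the directors: (7-1)! ways for the remaining directors, × 7! ways for the juniors = 720 × 5040 = 3628800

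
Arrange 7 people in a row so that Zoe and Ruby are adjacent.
Treat as block: (7-1)! × 2! = 720 × 2 = 1440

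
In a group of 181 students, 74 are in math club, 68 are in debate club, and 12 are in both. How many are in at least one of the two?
|A∪B| = |A| + |B| - |A∩B| = 74 + 68 - 12 = 130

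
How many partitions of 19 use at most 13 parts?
By conjugation, equals partitions of 19 into parts ≤ 13. Let r_j(i) = number of partitions of i into parts ≤ j, for i = 0..19. r_1(i) = 1 for all i; r_j(i) = r_{j-1}(i) + r_j(i-j). Rows j = 2..13: ≤2: 1 1 2 2 3 3 4 4 5 5 6 6 7 7 8 8 9 9 10 10; ≤3: 1 1 2 3 4 5 7 8 10 12 14 16 19 21 24 27 30 33 37 40; ≤4: 1 1 2 3 5 6 9 11 15 18 23 27 34 39 47 54 64 72 84 94; ≤5: 1 1 2 3 5 7 10 13 18 23 30 37 47 57 70 84 101 119 141 164; ≤6: 1 1 2 3 5 7 11 14 20 26 35 44 58 71 90 110 136 163 199 235; ≤7: 1 1 2 3 5 7 11 15 21 28 38 49 65 82 105 131 164 201 248 300; ≤8: 1 1 2 3 5 7 11 15 22 29 40 52 70 89 116 146 186 230 288 352; ≤9: 1 1 2 3 5 7 11 15 22 30 41 54 73 94 123 157 201 252 318 393; ≤10: 1 1 2 3 5 7 11 15 22 30 42 55 75 97 128 164 212 267 340 423; ≤11: 1 1 2 3 5 7 11 15 22 30 42 56 76 99 131 169 219 278 355 445; ≤12: 1 1 2 3 5 7 11 15 22 30 42 56 77 100 133 172 224 285 366 460; ≤13: 1 1 2 3 5 7 11 15 22 30 42 56 77 101 134 174 227 290 373 471. r_13(19) = 471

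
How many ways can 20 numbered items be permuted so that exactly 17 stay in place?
Choose the 17 fixed points C(20,17) = 1140, derange the rest: !3 = Σ_{j=0}^{3} (-1)^j·3!/j! = 6 - 6 + 3 - 1 = 2. Product = 1140 × 2 = 2280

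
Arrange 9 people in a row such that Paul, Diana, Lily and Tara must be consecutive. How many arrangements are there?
Treat the 4 as one block: (9-4+1)! × 4! = 720 × 24 = 17280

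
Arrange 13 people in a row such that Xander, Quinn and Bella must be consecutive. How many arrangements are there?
Treat the 3 as one block: (13-3+1)! × 3! = 39916800 × 6 = 239500800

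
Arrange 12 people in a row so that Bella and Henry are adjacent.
Treat as block: (12-1)! × 2! = 39916800 × 2 = 79833600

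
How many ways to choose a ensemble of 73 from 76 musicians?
C(76,73) = 76!/(73!×3!) = 70300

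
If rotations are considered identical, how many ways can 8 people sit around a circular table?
Circular: fix one position, arrange the rest. (8-1)! = 5040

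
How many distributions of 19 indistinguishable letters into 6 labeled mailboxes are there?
C(19+6-1, 6-1) = C(24, 5) = 42504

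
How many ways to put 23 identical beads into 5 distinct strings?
C(23+5-1, 5-1) = C(27, 4) = 17550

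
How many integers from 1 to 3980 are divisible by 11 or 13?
⌊3980/11⌋ + ⌊3980/13⌋ - ⌊3980/143⌋ = 361 + 306 - 27 = 640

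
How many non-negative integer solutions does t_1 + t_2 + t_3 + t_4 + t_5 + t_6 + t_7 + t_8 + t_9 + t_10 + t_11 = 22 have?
C(22+11-1, 11-1) = C(32, 10) = 64512240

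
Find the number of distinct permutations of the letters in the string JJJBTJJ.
7! / (1! × 5! × 1!) = 42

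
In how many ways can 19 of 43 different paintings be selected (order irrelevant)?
C(43,19) = 43!/(19!×24!) = 800472431850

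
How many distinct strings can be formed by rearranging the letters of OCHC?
4! / (1! × 1! × 2!) = 12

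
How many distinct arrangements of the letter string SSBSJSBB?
8! / (3! × 1! × 4!) = 280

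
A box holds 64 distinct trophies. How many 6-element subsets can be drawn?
C(64,6) = 64!/(6!×58!) = 74974368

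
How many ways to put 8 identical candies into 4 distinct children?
C(8+4-1, 4-1) = C(11, 3) = 165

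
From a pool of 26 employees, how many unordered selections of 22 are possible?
C(26,22) = 26!/(22!×4!) = 14950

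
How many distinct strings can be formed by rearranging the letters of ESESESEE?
8! / (3! × 5!) = 56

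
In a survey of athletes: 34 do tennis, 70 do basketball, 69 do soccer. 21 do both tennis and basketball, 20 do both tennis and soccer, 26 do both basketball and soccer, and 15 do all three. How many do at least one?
|A∪B∪C| = 34+70+69-21-20-26+15 = 121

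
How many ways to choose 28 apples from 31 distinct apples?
C(31,28) = 31!/(28!×3!) = 4495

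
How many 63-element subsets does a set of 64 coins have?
C(64,63) = 64!/(63!×1!) = 64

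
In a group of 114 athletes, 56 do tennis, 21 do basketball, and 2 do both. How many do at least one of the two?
|A∪B| = |A| + |B| - |A∩B| = 56 + 21 - 2 = 75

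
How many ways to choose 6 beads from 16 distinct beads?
C(16,6) = 16!/(6!×10!) = 8008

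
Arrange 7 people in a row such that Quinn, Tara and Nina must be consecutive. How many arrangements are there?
Treat the 3 as one block: (7-3+1)! × 3! = 120 × 6 = 720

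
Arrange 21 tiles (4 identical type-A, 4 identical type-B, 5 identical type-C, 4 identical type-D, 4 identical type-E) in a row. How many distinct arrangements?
21! / (4! × 4! × 5! × 4! × 4!) = 1283268987000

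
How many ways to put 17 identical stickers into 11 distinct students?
C(17+11-1, 11-1) = C(27, 10) = 8436285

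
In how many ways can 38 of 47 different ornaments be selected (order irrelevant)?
C(47,38) = 47!/(38!×9!) = 1362649145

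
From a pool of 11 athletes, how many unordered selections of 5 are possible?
C(11,5) = 11!/(5!×6!) = 462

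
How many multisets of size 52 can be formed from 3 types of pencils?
C(52+3-1, 3-1) = C(54, 2) = 1431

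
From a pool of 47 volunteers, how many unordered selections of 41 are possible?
C(47,41) = 47!/(41!×6!) = 10737573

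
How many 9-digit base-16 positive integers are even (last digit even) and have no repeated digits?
Last∈{0,2,4,6,8,10,12,14}. Last=0: 259459200. Last nonzero: 7×14×P(14,7) = 1695133440. Total = 1954592640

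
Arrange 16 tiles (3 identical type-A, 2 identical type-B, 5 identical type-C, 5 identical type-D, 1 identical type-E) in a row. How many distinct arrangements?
16! / (3! × 2! × 5! × 5! × 1!) = 121080960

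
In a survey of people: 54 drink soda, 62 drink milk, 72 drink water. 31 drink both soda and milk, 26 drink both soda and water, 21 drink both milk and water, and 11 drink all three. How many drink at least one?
|A∪B∪C| = 54+62+72-31-26-21+11 = 121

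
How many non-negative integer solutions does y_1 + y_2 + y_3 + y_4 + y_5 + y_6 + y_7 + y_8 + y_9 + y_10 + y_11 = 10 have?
C(10+11-1, 11-1) = C(20, 10) = 184756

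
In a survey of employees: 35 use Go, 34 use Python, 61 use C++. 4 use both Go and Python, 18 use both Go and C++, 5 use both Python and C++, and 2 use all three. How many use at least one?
|A∪B∪C| = 35+34+61-4-18-5+2 = 105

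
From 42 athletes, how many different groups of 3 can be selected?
C(42,3) = 42!/(3!×39!) = 11480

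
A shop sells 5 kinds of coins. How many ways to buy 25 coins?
C(25+5-1, 5-1) = C(29, 4) = 23751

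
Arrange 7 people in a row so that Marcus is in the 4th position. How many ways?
Fix one position: (7-1)! = 720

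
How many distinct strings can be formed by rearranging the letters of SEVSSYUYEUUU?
12! / (2! × 3! × 4! × 2! × 1!) = 831600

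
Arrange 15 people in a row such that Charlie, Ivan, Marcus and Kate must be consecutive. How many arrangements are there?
Treat the 4 as one block: (15-4+1)! × 4! = 479001600 × 24 = 11496038400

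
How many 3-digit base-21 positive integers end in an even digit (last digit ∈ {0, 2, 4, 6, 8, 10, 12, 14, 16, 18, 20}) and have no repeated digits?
Last∈{0,2,4,6,8,10,12,14,16,18,20}. Last=0: 380. Last nonzero: 10×19×P(19,1) = 3610. Total = 3990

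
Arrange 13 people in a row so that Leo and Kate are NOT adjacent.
Total - adjacent = 13! - (13-1)!×2 = 6227020800 - 958003200 = 5269017600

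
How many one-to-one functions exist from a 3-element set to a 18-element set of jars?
P(18,3) = 18!/(18-3)! = 4896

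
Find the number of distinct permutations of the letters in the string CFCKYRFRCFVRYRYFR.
17! / (1! × 5! × 1! × 3! × 4! × 3!) = 3430627200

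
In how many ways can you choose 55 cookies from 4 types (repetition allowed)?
C(55+4-1, 4-1) = C(58, 3) = 30856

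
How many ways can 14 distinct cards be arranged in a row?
14! = 87178291200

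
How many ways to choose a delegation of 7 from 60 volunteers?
C(60,7) = 60!/(7!×53!) = 386206920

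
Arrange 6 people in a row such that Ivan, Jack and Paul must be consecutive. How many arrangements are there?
Treat the 3 as one block: (6-3+1)! × 3! = 24 × 6 = 144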